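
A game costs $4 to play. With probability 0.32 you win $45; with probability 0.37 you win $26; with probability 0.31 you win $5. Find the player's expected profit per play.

E[payout] = 45·0.32 + 26·0.37 + 5·0.31
 = 14.4 + 9.62 + 1.55
 = 25.57
Net = 25.57 - 4 = 21.57

21.57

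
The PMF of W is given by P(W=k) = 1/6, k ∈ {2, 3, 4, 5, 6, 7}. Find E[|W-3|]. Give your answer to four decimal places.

E[|W-3|] = Σ |w-3|·P(W=w)
 = 1·1/6 + 0·1/6 + 1·1/6 + 2·1/6 + 3·1/6 + 4·1/6
 = 1/6 + 0 + 1/6 + 1/3 + 1/2 + 2/3
 = 11/6

1.8333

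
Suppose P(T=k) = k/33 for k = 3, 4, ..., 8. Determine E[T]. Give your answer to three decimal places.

6.030

E[T] = Σ t·P(T=t)
 = 3·1/11 + 4·4/33 + 5·5/33 + 6·2/11 + 7·7/33 + 8·8/33
 = 3/11 + 16/33 + 25/33 + 12/11 + 49/33 + 64/33
 = 199/33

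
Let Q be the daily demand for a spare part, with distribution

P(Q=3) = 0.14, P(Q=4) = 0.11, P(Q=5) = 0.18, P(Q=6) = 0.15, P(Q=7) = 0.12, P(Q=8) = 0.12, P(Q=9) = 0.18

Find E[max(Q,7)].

7.48

E[max(Q,7)] = Σ max(q,7)·P(Q=q)
 = 7·0.14 + 7·0.11 + 7·0.18 + 7·0.15 + 7·0.12 + 8·0.12 + 9·0.18
 = 0.98 + 0.77 + 1.26 + 1.05 + 0.84 + 0.96 + 1.62
 = 7.48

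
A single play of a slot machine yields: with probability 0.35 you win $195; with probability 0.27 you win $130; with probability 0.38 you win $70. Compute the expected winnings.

E[payout] = 195·0.35 + 130·0.27 + 70·0.38
 = 68.25 + 35.1 + 26.6
 = 129.95

129.95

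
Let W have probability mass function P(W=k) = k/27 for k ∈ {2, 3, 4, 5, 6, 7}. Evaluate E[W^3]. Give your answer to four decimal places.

173.1481

E[W^3] = Σ w^3·P(W=w)
 = 8·2/27 + 27·1/9 + 64·4/27 + 125·5/27 + 216·2/9 + 343·7/27
 = 16/27 + 3 + 256/27 + 625/27 + 48 + 2401/27
 = 4675/27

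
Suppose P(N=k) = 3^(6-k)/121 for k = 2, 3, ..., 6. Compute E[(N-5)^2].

7

E[(N-5)^2] = Σ (n-5)^2·P(N=n)
 = 9·81/121 + 4·27/121 + 1·9/121 + 0·3/121 + 1·1/121
 = 729/121 + 108/121 + 9/121 + 0 + 1/121
 = 7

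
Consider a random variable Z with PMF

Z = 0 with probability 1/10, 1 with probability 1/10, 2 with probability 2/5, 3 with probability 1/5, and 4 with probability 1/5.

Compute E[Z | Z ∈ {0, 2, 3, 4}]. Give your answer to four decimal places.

2.4444

P(Z ∈ {0, 2, 3, 4}) = 1/10 + 2/5 + 1/5 + 1/5 = 9/10.
E[Z | Z ∈ {0, 2, 3, 4}] = [0·1/10 + 2·2/5 + 3·1/5 + 4·1/5] / (9/10)
 = 11/5 / (9/10)
 = 22/9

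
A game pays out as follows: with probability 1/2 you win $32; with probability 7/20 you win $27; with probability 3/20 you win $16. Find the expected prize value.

27.85

E[payout] = 32·1/2 + 27·7/20 + 16·3/20
 = 16 + 189/20 + 12/5
 = 557/20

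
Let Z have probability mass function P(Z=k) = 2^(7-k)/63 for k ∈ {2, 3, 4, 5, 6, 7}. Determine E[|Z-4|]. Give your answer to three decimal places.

E[|Z-4|] = Σ |z-4|·P(Z=z)
 = 2·32/63 + 1·16/63 + 0·8/63 + 1·4/63 + 2·2/63 + 3·1/63
 = 64/63 + 16/63 + 0 + 4/63 + 4/63 + 1/21
 = 13/9

1.444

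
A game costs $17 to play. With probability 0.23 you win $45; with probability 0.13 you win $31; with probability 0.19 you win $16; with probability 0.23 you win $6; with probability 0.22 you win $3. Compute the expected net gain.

2.46

E[payout] = 45·0.23 + 31·0.13 + 16·0.19 + 6·0.23 + 3·0.22
 = 10.35 + 4.03 + 3.04 + 1.38 + 0.66
 = 19.46
Net = 19.46 - 17 = 2.46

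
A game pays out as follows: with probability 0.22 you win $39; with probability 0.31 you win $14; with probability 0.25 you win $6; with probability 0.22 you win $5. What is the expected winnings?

E[payout] = 39·0.22 + 14·0.31 + 6·0.25 + 5·0.22
 = 8.58 + 4.34 + 1.5 + 1.1
 = 15.52

15.52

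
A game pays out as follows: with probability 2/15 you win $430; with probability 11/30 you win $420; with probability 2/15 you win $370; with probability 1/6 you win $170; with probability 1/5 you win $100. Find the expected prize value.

E[payout] = 430·2/15 + 420·11/30 + 370·2/15 + 170·1/6 + 100·1/5
 = 172/3 + 154 + 148/3 + 85/3 + 20
 = 309

309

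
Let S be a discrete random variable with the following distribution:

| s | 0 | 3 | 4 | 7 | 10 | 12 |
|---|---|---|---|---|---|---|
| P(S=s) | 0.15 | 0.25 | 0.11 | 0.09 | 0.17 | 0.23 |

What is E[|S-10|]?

4.64

E[|S-10|] = Σ |s-10|·P(S=s)
 = 10·0.15 + 7·0.25 + 6·0.11 + 3·0.09 + 0·0.17 + 2·0.23
 = 1.5 + 1.75 + 0.66 + 0.27 + 0 + 0.46
 = 4.64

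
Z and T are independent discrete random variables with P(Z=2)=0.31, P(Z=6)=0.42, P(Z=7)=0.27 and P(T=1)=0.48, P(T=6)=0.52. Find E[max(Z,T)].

E[max(Z,T)] = Σ_z Σ_t max(z,t) · P(Z=z)P(T=t)
 = 2·0.1488 + 6·0.1612 + 6·0.2016 + 6·0.2184 + 7·0.1296 + 7·0.1404
 = 0.2976 + 0.9672 + 1.2096 + 1.3104 + 0.9072 + 0.9828
 = 5.6748

5.6748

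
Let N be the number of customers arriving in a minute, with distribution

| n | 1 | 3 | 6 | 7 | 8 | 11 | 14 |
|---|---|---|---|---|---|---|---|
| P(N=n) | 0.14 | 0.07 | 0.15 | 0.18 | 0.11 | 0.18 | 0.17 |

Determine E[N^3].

E[N^3] = Σ n^3·P(N=n)
 = 1·0.14 + 27·0.07 + 216·0.15 + 343·0.18 + 512·0.11 + 1331·0.18 + 2744·0.17
 = 0.14 + 1.89 + 32.4 + 61.74 + 56.32 + 239.58 + 466.48
 = 858.55

858.55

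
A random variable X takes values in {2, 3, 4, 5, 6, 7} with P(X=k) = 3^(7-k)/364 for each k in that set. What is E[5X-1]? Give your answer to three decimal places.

E[5X-1] = Σ (5x-1)·P(X=x)
 = 9·243/364 + 14·81/364 + 19·27/364 + 24·9/364 + 29·3/364 + 34·1/364
 = 2187/364 + 81/26 + 513/364 + 54/91 + 87/364 + 17/182
 = 4171/364

11.459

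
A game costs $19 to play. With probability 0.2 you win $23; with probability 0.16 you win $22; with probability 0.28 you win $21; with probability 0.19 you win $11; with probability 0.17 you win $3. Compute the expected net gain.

E[payout] = 23·0.2 + 22·0.16 + 21·0.28 + 11·0.19 + 3·0.17
 = 4.6 + 3.52 + 5.88 + 2.09 + 0.51
 = 16.6
Net = 16.6 - 19 = -2.4

-2.4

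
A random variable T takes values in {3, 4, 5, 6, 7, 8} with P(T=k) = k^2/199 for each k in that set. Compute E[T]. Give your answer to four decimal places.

6.4673

E[T] = Σ t·P(T=t)
 = 3·9/199 + 4·16/199 + 5·25/199 + 6·36/199 + 7·49/199 + 8·64/199
 = 27/199 + 64/199 + 125/199 + 216/199 + 343/199 + 512/199
 = 1287/199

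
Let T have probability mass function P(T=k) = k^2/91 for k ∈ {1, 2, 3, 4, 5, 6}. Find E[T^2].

25

E[T^2] = Σ t^2·P(T=t)
 = 1·1/91 + 4·4/91 + 9·9/91 + 16·16/91 + 25·25/91 + 36·36/91
 = 1/91 + 16/91 + 81/91 + 256/91 + 625/91 + 1296/91
 = 25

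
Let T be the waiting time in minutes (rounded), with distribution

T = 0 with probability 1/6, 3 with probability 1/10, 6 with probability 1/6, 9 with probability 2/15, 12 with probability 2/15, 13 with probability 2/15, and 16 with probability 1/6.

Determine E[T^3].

E[T^3] = Σ t^3·P(T=t)
 = 0·1/6 + 27·1/10 + 216·1/6 + 729·2/15 + 1728·2/15 + 2197·2/15 + 4096·1/6
 = 0 + 27/10 + 36 + 486/5 + 1152/5 + 4394/15 + 2048/3
 = 13419/10

1341.9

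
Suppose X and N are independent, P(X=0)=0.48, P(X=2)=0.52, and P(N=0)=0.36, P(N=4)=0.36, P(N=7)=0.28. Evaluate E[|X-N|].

E[|X-N|] = Σ_x Σ_n |x-n| · P(X=x)P(N=n)
 = 0·0.1728 + 4·0.1728 + 7·0.1344 + 2·0.1872 + 2·0.1872 + 5·0.1456
 = 0 + 0.6912 + 0.9408 + 0.3744 + 0.3744 + 0.728
 = 3.1088

3.1088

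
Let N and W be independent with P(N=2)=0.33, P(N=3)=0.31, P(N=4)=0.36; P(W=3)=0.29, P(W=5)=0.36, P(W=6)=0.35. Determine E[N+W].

E[N+W] = Σ_n Σ_w (n+w) · P(N=n)P(W=w)
 = 5·0.0957 + 7·0.1188 + 8·0.1155 + 6·0.0899 + 8·0.1116 + 9·0.1085 + 7·0.1044 + 9·0.1296 + 10·0.126
 = 0.4785 + 0.8316 + 0.924 + 0.5394 + 0.8928 + 0.9765 + 0.7308 + 1.1664 + 1.26
 = 7.8

7.8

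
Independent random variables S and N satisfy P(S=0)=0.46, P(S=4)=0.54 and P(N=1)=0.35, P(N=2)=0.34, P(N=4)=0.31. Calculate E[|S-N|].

E[|S-N|] = Σ_s Σ_n |s-n| · P(S=s)P(N=n)
 = 1·0.161 + 2·0.1564 + 4·0.1426 + 3·0.189 + 2·0.1836 + 0·0.1674
 = 0.161 + 0.3128 + 0.5704 + 0.567 + 0.3672 + 0
 = 1.9784

1.9784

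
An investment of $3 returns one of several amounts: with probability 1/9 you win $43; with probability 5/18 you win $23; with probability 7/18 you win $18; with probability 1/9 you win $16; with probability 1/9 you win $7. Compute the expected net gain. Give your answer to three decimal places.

17.722

E[payout] = 43·1/9 + 23·5/18 + 18·7/18 + 16·1/9 + 7·1/9
 = 43/9 + 115/18 + 7 + 16/9 + 7/9
 = 373/18
Net = 373/18 - 3 = 319/18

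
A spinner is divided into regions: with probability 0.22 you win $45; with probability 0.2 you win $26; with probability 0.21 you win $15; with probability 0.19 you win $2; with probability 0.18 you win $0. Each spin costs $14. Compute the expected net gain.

E[payout] = 45·0.22 + 26·0.2 + 15·0.21 + 2·0.19 + 0·0.18
 = 9.9 + 5.2 + 3.15 + 0.38 + 0
 = 18.63
Net = 18.63 - 14 = 4.63

4.63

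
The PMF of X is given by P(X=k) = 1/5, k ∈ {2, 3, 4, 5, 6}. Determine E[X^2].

18

E[X^2] = Σ x^2·P(X=x)
 = 4·1/5 + 9·1/5 + 16·1/5 + 25·1/5 + 36·1/5
 = 4/5 + 9/5 + 16/5 + 5 + 36/5
 = 18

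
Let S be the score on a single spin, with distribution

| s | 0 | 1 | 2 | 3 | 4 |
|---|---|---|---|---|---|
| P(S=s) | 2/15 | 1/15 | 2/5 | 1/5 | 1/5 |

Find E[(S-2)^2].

E[(S-2)^2] = Σ (s-2)^2·P(S=s)
 = 4·2/15 + 1·1/15 + 0·2/5 + 1·1/5 + 4·1/5
 = 8/15 + 1/15 + 0 + 1/5 + 4/5
 = 8/5

1.6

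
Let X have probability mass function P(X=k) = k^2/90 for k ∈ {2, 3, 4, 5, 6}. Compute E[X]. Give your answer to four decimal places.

E[X] = Σ x·P(X=x)
 = 2·2/45 + 3·1/10 + 4·8/45 + 5·5/18 + 6·2/5
 = 4/45 + 3/10 + 32/45 + 25/18 + 12/5
 = 44/9

4.8889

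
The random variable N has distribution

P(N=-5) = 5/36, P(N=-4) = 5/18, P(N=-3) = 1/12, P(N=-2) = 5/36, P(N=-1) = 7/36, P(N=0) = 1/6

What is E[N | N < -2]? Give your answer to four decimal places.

-4.1111

P(N < -2) = 5/36 + 5/18 + 1/12 = 1/2.
E[N | N < -2] = [(-5)·5/36 + (-4)·5/18 + (-3)·1/12] / (1/2)
 = -37/18 / (1/2)
 = -37/9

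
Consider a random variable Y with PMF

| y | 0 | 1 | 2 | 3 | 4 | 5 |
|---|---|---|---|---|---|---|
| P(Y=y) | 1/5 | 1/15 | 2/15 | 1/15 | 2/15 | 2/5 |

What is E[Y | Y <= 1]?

0.25

P(Y <= 1) = 1/5 + 1/15 = 4/15.
E[Y | Y <= 1] = [0·1/5 + 1·1/15] / (4/15)
 = 1/15 / (4/15)
 = 1/4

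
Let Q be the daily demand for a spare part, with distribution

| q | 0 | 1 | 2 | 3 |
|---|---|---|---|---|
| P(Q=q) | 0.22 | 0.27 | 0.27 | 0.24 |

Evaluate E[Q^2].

3.51

E[Q^2] = Σ q^2·P(Q=q)
 = 0·0.22 + 1·0.27 + 4·0.27 + 9·0.24
 = 0 + 0.27 + 1.08 + 2.16
 = 3.51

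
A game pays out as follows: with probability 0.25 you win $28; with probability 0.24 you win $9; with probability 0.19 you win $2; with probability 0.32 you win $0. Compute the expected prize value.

9.54

E[payout] = 28·0.25 + 9·0.24 + 2·0.19 + 0·0.32
 = 7 + 2.16 + 0.38 + 0
 = 9.54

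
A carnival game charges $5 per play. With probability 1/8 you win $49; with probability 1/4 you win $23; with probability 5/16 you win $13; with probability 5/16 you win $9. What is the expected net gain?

E[payout] = 49·1/8 + 23·1/4 + 13·5/16 + 9·5/16
 = 49/8 + 23/4 + 65/16 + 45/16
 = 75/4
Net = 75/4 - 5 = 55/4

13.75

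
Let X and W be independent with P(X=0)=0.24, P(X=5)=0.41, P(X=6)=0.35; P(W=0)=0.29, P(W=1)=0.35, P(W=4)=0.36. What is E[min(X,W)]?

1.3604

E[min(X,W)] = Σ_x Σ_w min(x,w) · P(X=x)P(W=w)
 = 0·0.0696 + 0·0.084 + 0·0.0864 + 0·0.1189 + 1·0.1435 + 4·0.1476 + 0·0.1015 + 1·0.1225 + 4·0.126
 = 0 + 0 + 0 + 0 + 0.1435 + 0.5904 + 0 + 0.1225 + 0.504
 = 1.3604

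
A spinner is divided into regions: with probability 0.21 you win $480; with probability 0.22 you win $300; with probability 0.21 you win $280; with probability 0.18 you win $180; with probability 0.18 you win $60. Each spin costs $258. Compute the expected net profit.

10.8

E[payout] = 480·0.21 + 300·0.22 + 280·0.21 + 180·0.18 + 60·0.18
 = 100.8 + 66 + 58.8 + 32.4 + 10.8
 = 268.8
Net = 268.8 - 258 = 10.8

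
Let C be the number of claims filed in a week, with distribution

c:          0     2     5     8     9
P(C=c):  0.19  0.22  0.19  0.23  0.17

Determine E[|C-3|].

3.34

E[|C-3|] = Σ |c-3|·P(C=c)
 = 3·0.19 + 1·0.22 + 2·0.19 + 5·0.23 + 6·0.17
 = 0.57 + 0.22 + 0.38 + 1.15 + 1.02
 = 3.34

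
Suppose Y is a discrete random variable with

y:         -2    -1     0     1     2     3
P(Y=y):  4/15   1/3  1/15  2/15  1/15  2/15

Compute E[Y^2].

3

E[Y^2] = Σ y^2·P(Y=y)
 = 4·4/15 + 1·1/3 + 0·1/15 + 1·2/15 + 4·1/15 + 9·2/15
 = 16/15 + 1/3 + 0 + 2/15 + 4/15 + 6/5
 = 3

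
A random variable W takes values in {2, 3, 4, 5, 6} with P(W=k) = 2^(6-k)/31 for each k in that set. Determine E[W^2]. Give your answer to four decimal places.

E[W^2] = Σ w^2·P(W=w)
 = 4·16/31 + 9·8/31 + 16·4/31 + 25·2/31 + 36·1/31
 = 64/31 + 72/31 + 64/31 + 50/31 + 36/31
 = 286/31

9.2258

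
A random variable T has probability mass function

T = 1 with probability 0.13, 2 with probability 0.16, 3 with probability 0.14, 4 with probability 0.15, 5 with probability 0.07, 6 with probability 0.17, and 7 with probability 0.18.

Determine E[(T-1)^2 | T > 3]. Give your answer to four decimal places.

P(T > 3) = 0.15 + 0.07 + 0.17 + 0.18 = 0.57.
E[(T-1)^2 | T > 3] = [9·0.15 + 16·0.07 + 25·0.17 + 36·0.18] / 0.57
 = 13.2 / 0.57
 = 440/19

23.1579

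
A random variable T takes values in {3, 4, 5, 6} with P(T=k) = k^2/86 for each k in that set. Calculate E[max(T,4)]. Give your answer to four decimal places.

E[max(T,4)] = Σ max(t,4)·P(T=t)
 = 4·9/86 + 4·8/43 + 5·25/86 + 6·18/43
 = 18/43 + 32/43 + 125/86 + 108/43
 = 441/86

5.1279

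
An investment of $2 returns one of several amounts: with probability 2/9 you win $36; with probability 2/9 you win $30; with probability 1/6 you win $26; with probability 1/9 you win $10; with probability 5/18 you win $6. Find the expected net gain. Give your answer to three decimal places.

E[payout] = 36·2/9 + 30·2/9 + 26·1/6 + 10·1/9 + 6·5/18
 = 8 + 20/3 + 13/3 + 10/9 + 5/3
 = 196/9
Net = 196/9 - 2 = 178/9

19.778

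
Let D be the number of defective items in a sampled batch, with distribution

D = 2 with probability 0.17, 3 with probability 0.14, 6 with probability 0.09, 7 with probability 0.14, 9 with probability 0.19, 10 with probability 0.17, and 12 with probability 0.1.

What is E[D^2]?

E[D^2] = Σ d^2·P(D=d)
 = 4·0.17 + 9·0.14 + 36·0.09 + 49·0.14 + 81·0.19 + 100·0.17 + 144·0.1
 = 0.68 + 1.26 + 3.24 + 6.86 + 15.39 + 17 + 14.4
 = 58.83

58.83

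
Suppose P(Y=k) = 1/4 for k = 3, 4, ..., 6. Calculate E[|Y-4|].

E[|Y-4|] = Σ |y-4|·P(Y=y)
 = 1·1/4 + 0·1/4 + 1·1/4 + 2·1/4
 = 1/4 + 0 + 1/4 + 1/2
 = 1

1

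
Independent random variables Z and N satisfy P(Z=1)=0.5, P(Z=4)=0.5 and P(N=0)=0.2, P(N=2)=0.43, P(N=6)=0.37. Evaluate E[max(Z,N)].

4.01

E[max(Z,N)] = Σ_z Σ_n max(z,n) · P(Z=z)P(N=n)
 = 1·0.1 + 2·0.215 + 6·0.185 + 4·0.1 + 4·0.215 + 6·0.185
 = 0.1 + 0.43 + 1.11 + 0.4 + 0.86 + 1.11
 = 4.01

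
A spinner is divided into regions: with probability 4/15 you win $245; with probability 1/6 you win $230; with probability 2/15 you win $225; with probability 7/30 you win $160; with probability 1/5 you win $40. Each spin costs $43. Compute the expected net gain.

E[payout] = 245·4/15 + 230·1/6 + 225·2/15 + 160·7/30 + 40·1/5
 = 196/3 + 115/3 + 30 + 112/3 + 8
 = 179
Net = 179 - 43 = 136

136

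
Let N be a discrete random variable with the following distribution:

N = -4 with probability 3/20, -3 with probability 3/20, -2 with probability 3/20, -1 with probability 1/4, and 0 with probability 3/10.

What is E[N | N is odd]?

-1.75

P(N is odd) = 3/20 + 1/4 = 2/5.
E[N | N is odd] = [(-3)·3/20 + (-1)·1/4] / (2/5)
 = -7/10 / (2/5)
 = -7/4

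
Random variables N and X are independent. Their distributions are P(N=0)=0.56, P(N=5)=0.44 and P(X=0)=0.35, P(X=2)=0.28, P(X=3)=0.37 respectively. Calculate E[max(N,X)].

3.1352

E[max(N,X)] = Σ_n Σ_x max(n,x) · P(N=n)P(X=x)
 = 0·0.196 + 2·0.1568 + 3·0.2072 + 5·0.154 + 5·0.1232 + 5·0.1628
 = 0 + 0.3136 + 0.6216 + 0.77 + 0.616 + 0.814
 = 3.1352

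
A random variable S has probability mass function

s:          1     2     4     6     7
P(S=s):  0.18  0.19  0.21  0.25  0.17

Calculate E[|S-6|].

2.25

E[|S-6|] = Σ |s-6|·P(S=s)
 = 5·0.18 + 4·0.19 + 2·0.21 + 0·0.25 + 1·0.17
 = 0.9 + 0.76 + 0.42 + 0 + 0.17
 = 2.25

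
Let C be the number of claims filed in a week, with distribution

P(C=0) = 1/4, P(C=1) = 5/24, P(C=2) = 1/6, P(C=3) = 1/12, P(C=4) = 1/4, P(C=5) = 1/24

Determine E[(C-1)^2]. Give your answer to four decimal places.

E[(C-1)^2] = Σ (c-1)^2·P(C=c)
 = 1·1/4 + 0·5/24 + 1·1/6 + 4·1/12 + 9·1/4 + 16·1/24
 = 1/4 + 0 + 1/6 + 1/3 + 9/4 + 2/3
 = 11/3

3.6667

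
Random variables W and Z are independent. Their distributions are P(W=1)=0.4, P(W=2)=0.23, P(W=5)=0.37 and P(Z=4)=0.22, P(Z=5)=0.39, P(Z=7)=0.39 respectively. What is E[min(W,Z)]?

E[min(W,Z)] = Σ_w Σ_z min(w,z) · P(W=w)P(Z=z)
 = 1·0.088 + 1·0.156 + 1·0.156 + 2·0.0506 + 2·0.0897 + 2·0.0897 + 4·0.0814 + 5·0.1443 + 5·0.1443
 = 0.088 + 0.156 + 0.156 + 0.1012 + 0.1794 + 0.1794 + 0.3256 + 0.7215 + 0.7215
 = 2.6286

2.6286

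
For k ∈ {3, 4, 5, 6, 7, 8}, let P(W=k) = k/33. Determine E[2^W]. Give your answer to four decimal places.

108.3636

E[2^W] = Σ 2^w·P(W=w)
 = 8·1/11 + 16·4/33 + 32·5/33 + 64·2/11 + 128·7/33 + 256·8/33
 = 8/11 + 64/33 + 160/33 + 128/11 + 896/33 + 2048/33
 = 1192/11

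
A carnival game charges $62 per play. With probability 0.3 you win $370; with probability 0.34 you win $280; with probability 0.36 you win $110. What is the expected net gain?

183.8

E[payout] = 370·0.3 + 280·0.34 + 110·0.36
 = 111 + 95.2 + 39.6
 = 245.8
Net = 245.8 - 62 = 183.8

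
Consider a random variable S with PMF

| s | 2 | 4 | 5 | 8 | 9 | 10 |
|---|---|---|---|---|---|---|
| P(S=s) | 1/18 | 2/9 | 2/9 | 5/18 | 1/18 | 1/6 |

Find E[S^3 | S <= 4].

P(S <= 4) = 1/18 + 2/9 = 5/18.
E[S^3 | S <= 4] = [8·1/18 + 64·2/9] / (5/18)
 = 44/3 / (5/18)
 = 264/5

52.8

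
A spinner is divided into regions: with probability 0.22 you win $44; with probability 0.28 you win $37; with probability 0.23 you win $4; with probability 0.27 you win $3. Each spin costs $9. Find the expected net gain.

E[payout] = 44·0.22 + 37·0.28 + 4·0.23 + 3·0.27
 = 9.68 + 10.36 + 0.92 + 0.81
 = 21.77
Net = 21.77 - 9 = 12.77

12.77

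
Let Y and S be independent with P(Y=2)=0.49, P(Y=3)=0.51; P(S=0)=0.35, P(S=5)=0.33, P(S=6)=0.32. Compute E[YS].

8.9607

E[YS] = Σ_y Σ_s ys · P(Y=y)P(S=s)
 = 0·0.1715 + 10·0.1617 + 12·0.1568 + 0·0.1785 + 15·0.1683 + 18·0.1632
 = 0 + 1.617 + 1.8816 + 0 + 2.5245 + 2.9376
 = 8.9607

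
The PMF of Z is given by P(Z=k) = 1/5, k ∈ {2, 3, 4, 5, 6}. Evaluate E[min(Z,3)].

E[min(Z,3)] = Σ min(z,3)·P(Z=z)
 = 2·1/5 + 3·1/5 + 3·1/5 + 3·1/5 + 3·1/5
 = 2/5 + 3/5 + 3/5 + 3/5 + 3/5
 = 14/5

2.8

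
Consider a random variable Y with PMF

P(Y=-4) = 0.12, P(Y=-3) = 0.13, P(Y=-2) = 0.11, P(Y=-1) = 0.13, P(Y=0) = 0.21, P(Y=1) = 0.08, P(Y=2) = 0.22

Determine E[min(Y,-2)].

E[min(Y,-2)] = Σ min(y,-2)·P(Y=y)
 = (-4)·0.12 + (-3)·0.13 + (-2)·0.11 + (-2)·0.13 + (-2)·0.21 + (-2)·0.08 + (-2)·0.22
 = (-0.48) + (-0.39) + (-0.22) + (-0.26) + (-0.42) + (-0.16) + (-0.44)
 = -2.37

-2.37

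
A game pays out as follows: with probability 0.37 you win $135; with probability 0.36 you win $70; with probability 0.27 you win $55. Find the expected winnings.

90

E[payout] = 135·0.37 + 70·0.36 + 55·0.27
 = 49.95 + 25.2 + 14.85
 = 90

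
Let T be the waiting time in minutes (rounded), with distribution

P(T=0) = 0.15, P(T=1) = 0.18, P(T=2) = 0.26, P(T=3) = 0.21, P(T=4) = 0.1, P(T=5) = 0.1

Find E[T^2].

7.21

E[T^2] = Σ t^2·P(T=t)
 = 0·0.15 + 1·0.18 + 4·0.26 + 9·0.21 + 16·0.1 + 25·0.1
 = 0 + 0.18 + 1.04 + 1.89 + 1.6 + 2.5
 = 7.21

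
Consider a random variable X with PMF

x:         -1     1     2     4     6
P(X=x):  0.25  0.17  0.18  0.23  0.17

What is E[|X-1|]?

2.22

E[|X-1|] = Σ |x-1|·P(X=x)
 = 2·0.25 + 0·0.17 + 1·0.18 + 3·0.23 + 5·0.17
 = 0.5 + 0 + 0.18 + 0.69 + 0.85
 = 2.22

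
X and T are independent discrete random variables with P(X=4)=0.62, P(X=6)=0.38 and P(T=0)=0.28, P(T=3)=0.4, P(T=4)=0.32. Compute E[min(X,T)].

2.48

E[min(X,T)] = Σ_x Σ_t min(x,t) · P(X=x)P(T=t)
 = 0·0.1736 + 3·0.248 + 4·0.1984 + 0·0.1064 + 3·0.152 + 4·0.1216
 = 0 + 0.744 + 0.7936 + 0 + 0.456 + 0.4864
 = 2.48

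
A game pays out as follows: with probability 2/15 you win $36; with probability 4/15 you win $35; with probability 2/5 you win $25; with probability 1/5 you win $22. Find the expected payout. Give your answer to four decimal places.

28.5333

E[payout] = 36·2/15 + 35·4/15 + 25·2/5 + 22·1/5
 = 24/5 + 28/3 + 10 + 22/5
 = 428/15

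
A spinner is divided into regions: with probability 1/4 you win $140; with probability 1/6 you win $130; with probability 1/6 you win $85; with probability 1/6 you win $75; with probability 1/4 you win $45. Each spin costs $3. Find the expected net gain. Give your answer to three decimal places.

E[payout] = 140·1/4 + 130·1/6 + 85·1/6 + 75·1/6 + 45·1/4
 = 35 + 65/3 + 85/6 + 25/2 + 45/4
 = 1135/12
Net = 1135/12 - 3 = 1099/12

91.583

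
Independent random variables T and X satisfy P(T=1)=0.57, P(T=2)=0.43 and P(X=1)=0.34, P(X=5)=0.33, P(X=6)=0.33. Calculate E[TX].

5.6771

E[TX] = Σ_t Σ_x tx · P(T=t)P(X=x)
 = 1·0.1938 + 5·0.1881 + 6·0.1881 + 2·0.1462 + 10·0.1419 + 12·0.1419
 = 0.1938 + 0.9405 + 1.1286 + 0.2924 + 1.419 + 1.7028
 = 5.6771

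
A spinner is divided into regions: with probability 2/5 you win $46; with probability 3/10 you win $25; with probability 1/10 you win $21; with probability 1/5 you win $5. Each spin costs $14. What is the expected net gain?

E[payout] = 46·2/5 + 25·3/10 + 21·1/10 + 5·1/5
 = 92/5 + 15/2 + 21/10 + 1
 = 29
Net = 29 - 14 = 15

15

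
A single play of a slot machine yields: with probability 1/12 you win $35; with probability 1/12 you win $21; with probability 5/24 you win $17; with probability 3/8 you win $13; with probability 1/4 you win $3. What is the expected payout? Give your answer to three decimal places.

13.833

E[payout] = 35·1/12 + 21·1/12 + 17·5/24 + 13·3/8 + 3·1/4
 = 35/12 + 7/4 + 85/24 + 39/8 + 3/4
 = 83/6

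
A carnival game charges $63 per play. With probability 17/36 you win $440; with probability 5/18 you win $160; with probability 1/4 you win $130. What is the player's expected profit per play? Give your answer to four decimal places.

221.7222

E[payout] = 440·17/36 + 160·5/18 + 130·1/4
 = 1870/9 + 400/9 + 65/2
 = 5125/18
Net = 5125/18 - 63 = 3991/18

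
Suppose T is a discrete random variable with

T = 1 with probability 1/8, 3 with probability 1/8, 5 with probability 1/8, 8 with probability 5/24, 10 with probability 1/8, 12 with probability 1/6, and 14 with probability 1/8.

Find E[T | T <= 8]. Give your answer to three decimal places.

P(T <= 8) = 1/8 + 1/8 + 1/8 + 5/24 = 7/12.
E[T | T <= 8] = [1·1/8 + 3·1/8 + 5·1/8 + 8·5/24] / (7/12)
 = 67/24 / (7/12)
 = 67/14

4.786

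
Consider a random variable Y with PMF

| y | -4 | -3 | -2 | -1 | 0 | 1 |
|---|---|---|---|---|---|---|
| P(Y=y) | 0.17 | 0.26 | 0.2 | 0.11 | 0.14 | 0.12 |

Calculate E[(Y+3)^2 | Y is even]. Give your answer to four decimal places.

3.1961

P(Y is even) = 0.17 + 0.2 + 0.14 = 0.51.
E[(Y+3)^2 | Y is even] = [1·0.17 + 1·0.2 + 9·0.14] / 0.51
 = 1.63 / 0.51
 = 163/51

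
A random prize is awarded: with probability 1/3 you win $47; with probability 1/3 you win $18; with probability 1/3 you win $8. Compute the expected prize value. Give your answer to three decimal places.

24.333

E[payout] = 47·1/3 + 18·1/3 + 8·1/3
 = 47/3 + 6 + 8/3
 = 73/3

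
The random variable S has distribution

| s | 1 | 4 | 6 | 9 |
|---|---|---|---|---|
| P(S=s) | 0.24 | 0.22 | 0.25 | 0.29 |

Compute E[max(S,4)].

E[max(S,4)] = Σ max(s,4)·P(S=s)
 = 4·0.24 + 4·0.22 + 6·0.25 + 9·0.29
 = 0.96 + 0.88 + 1.5 + 2.61
 = 5.95

5.95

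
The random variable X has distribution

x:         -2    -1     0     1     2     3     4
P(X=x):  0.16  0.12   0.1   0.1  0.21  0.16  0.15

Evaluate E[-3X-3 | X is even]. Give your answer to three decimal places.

-6.387

P(X is even) = 0.16 + 0.1 + 0.21 + 0.15 = 0.62.
E[-3X-3 | X is even] = [3·0.16 + (-3)·0.1 + (-9)·0.21 + (-15)·0.15] / 0.62
 = -3.96 / 0.62
 = -198/31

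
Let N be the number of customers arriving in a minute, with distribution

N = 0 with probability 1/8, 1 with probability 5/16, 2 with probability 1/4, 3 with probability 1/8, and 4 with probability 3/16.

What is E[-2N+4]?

E[-2N+4] = Σ (-2n+4)·P(N=n)
 = 4·1/8 + 2·5/16 + 0·1/4 + (-2)·1/8 + (-4)·3/16
 = 1/2 + 5/8 + 0 + (-1/4) + (-3/4)
 = 1/8

0.125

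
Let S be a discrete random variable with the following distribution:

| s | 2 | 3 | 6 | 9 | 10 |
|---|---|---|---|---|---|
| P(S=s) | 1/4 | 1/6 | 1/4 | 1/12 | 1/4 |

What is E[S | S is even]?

6

P(S is even) = 1/4 + 1/4 + 1/4 = 3/4.
E[S | S is even] = [2·1/4 + 6·1/4 + 10·1/4] / (3/4)
 = 9/2 / (3/4)
 = 6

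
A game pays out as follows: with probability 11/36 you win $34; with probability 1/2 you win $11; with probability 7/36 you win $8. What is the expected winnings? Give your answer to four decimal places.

E[payout] = 34·11/36 + 11·1/2 + 8·7/36
 = 187/18 + 11/2 + 14/9
 = 157/9

17.4444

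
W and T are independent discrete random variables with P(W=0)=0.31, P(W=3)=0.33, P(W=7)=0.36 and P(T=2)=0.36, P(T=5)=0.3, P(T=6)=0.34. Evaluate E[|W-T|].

E[|W-T|] = Σ_w Σ_t |w-t| · P(W=w)P(T=t)
 = 2·0.1116 + 5·0.093 + 6·0.1054 + 1·0.1188 + 2·0.099 + 3·0.1122 + 5·0.1296 + 2·0.108 + 1·0.1224
 = 0.2232 + 0.465 + 0.6324 + 0.1188 + 0.198 + 0.3366 + 0.648 + 0.216 + 0.1224
 = 2.9604

2.9604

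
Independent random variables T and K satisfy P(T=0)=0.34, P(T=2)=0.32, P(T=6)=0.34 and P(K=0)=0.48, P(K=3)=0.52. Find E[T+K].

4.24

E[T+K] = Σ_t Σ_k (t+k) · P(T=t)P(K=k)
 = 0·0.1632 + 3·0.1768 + 2·0.1536 + 5·0.1664 + 6·0.1632 + 9·0.1768
 = 0 + 0.5304 + 0.3072 + 0.832 + 0.9792 + 1.5912
 = 4.24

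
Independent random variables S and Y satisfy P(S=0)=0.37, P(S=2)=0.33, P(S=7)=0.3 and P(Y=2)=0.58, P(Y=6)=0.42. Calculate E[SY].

10.1568

E[SY] = Σ_s Σ_y sy · P(S=s)P(Y=y)
 = 0·0.2146 + 0·0.1554 + 4·0.1914 + 12·0.1386 + 14·0.174 + 42·0.126
 = 0 + 0 + 0.7656 + 1.6632 + 2.436 + 5.292
 = 10.1568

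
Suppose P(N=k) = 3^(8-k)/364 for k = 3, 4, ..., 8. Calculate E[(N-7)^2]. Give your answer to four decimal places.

E[(N-7)^2] = Σ (n-7)^2·P(N=n)
 = 16·243/364 + 9·81/364 + 4·27/364 + 1·9/364 + 0·3/364 + 1·1/364
 = 972/91 + 729/364 + 27/91 + 9/364 + 0 + 1/364
 = 4735/364

13.0082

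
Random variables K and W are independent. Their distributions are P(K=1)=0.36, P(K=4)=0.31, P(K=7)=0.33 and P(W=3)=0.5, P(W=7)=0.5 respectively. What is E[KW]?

E[KW] = Σ_k Σ_w kw · P(K=k)P(W=w)
 = 3·0.18 + 7·0.18 + 12·0.155 + 28·0.155 + 21·0.165 + 49·0.165
 = 0.54 + 1.26 + 1.86 + 4.34 + 3.465 + 8.085
 = 19.55

19.55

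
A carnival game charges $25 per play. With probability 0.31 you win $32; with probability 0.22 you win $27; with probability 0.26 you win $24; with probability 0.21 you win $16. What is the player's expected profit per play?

0.46

E[payout] = 32·0.31 + 27·0.22 + 24·0.26 + 16·0.21
 = 9.92 + 5.94 + 6.24 + 3.36
 = 25.46
Net = 25.46 - 25 = 0.46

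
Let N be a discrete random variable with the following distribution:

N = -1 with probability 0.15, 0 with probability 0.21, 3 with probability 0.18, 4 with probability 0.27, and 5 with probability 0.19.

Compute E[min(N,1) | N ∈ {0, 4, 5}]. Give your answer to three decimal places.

P(N ∈ {0, 4, 5}) = 0.21 + 0.27 + 0.19 = 0.67.
E[min(N,1) | N ∈ {0, 4, 5}] = [0·0.21 + 1·0.27 + 1·0.19] / 0.67
 = 0.46 / 0.67
 = 46/67

0.687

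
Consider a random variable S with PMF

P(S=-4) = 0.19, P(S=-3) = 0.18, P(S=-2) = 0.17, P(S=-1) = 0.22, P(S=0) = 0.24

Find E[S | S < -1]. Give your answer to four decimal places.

P(S < -1) = 0.19 + 0.18 + 0.17 = 0.54.
E[S | S < -1] = [(-4)·0.19 + (-3)·0.18 + (-2)·0.17] / 0.54
 = -1.64 / 0.54
 = -82/27

-3.0370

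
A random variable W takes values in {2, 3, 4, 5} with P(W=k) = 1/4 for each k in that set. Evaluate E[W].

E[W] = Σ w·P(W=w)
 = 2·1/4 + 3·1/4 + 4·1/4 + 5·1/4
 = 1/2 + 3/4 + 1 + 5/4
 = 7/2

3.5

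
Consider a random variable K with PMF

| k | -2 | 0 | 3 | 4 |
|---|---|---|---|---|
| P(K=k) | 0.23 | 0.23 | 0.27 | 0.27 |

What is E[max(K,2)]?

2.81

E[max(K,2)] = Σ max(k,2)·P(K=k)
 = 2·0.23 + 2·0.23 + 3·0.27 + 4·0.27
 = 0.46 + 0.46 + 0.81 + 1.08
 = 2.81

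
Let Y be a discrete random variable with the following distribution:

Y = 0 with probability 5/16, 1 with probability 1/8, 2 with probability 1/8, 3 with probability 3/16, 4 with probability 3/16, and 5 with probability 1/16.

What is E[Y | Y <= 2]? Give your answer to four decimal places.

0.6667

P(Y <= 2) = 5/16 + 1/8 + 1/8 = 9/16.
E[Y | Y <= 2] = [0·5/16 + 1·1/8 + 2·1/8] / (9/16)
 = 3/8 / (9/16)
 = 2/3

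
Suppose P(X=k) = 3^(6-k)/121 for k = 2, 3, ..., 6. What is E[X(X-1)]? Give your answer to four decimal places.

4.3140

E[X(X-1)] = Σ x(x-1)·P(X=x)
 = 2·81/121 + 6·27/121 + 12·9/121 + 20·3/121 + 30·1/121
 = 162/121 + 162/121 + 108/121 + 60/121 + 30/121
 = 522/121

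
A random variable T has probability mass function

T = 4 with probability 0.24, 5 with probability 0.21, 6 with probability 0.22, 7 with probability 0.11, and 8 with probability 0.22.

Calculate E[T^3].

239.5

E[T^3] = Σ t^3·P(T=t)
 = 64·0.24 + 125·0.21 + 216·0.22 + 343·0.11 + 512·0.22
 = 15.36 + 26.25 + 47.52 + 37.73 + 112.64
 = 239.5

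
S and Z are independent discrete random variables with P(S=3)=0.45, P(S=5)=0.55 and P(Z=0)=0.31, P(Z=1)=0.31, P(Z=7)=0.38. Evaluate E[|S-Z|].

3.334

E[|S-Z|] = Σ_s Σ_z |s-z| · P(S=s)P(Z=z)
 = 3·0.1395 + 2·0.1395 + 4·0.171 + 5·0.1705 + 4·0.1705 + 2·0.209
 = 0.4185 + 0.279 + 0.684 + 0.8525 + 0.682 + 0.418
 = 3.334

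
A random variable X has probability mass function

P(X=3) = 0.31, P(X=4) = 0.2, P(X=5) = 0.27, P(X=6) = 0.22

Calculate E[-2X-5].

-13.8

E[-2X-5] = Σ (-2x-5)·P(X=x)
 = (-11)·0.31 + (-13)·0.2 + (-15)·0.27 + (-17)·0.22
 = (-3.41) + (-2.6) + (-4.05) + (-3.74)
 = -13.8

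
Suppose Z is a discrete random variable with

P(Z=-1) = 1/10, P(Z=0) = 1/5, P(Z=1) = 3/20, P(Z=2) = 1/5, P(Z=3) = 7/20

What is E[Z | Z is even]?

1

P(Z is even) = 1/5 + 1/5 = 2/5.
E[Z | Z is even] = [0·1/5 + 2·1/5] / (2/5)
 = 2/5 / (2/5)
 = 1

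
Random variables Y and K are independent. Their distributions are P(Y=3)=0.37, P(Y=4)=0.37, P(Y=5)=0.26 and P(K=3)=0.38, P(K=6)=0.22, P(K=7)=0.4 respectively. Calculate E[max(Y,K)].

E[max(Y,K)] = Σ_y Σ_k max(y,k) · P(Y=y)P(K=k)
 = 3·0.1406 + 6·0.0814 + 7·0.148 + 4·0.1406 + 6·0.0814 + 7·0.148 + 5·0.0988 + 6·0.0572 + 7·0.104
 = 0.4218 + 0.4884 + 1.036 + 0.5624 + 0.4884 + 1.036 + 0.494 + 0.3432 + 0.728
 = 5.5982

5.5982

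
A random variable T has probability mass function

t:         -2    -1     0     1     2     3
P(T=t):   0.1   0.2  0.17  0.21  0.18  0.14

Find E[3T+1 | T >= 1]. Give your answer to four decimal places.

P(T >= 1) = 0.21 + 0.18 + 0.14 = 0.53.
E[3T+1 | T >= 1] = [4·0.21 + 7·0.18 + 10·0.14] / 0.53
 = 3.5 / 0.53
 = 350/53

6.6038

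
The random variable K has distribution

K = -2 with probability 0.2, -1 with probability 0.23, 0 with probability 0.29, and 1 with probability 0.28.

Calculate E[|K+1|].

E[|K+1|] = Σ |k+1|·P(K=k)
 = 1·0.2 + 0·0.23 + 1·0.29 + 2·0.28
 = 0.2 + 0 + 0.29 + 0.56
 = 1.05

1.05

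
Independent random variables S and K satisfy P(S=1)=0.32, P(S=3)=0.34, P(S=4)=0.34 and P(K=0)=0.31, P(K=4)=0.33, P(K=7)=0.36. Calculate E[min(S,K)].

E[min(S,K)] = Σ_s Σ_k min(s,k) · P(S=s)P(K=k)
 = 0·0.0992 + 1·0.1056 + 1·0.1152 + 0·0.1054 + 3·0.1122 + 3·0.1224 + 0·0.1054 + 4·0.1122 + 4·0.1224
 = 0 + 0.1056 + 0.1152 + 0 + 0.3366 + 0.3672 + 0 + 0.4488 + 0.4896
 = 1.863

1.863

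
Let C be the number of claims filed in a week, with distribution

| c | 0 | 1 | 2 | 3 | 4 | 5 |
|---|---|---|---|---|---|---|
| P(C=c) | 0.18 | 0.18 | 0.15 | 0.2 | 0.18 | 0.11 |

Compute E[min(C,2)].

E[min(C,2)] = Σ min(c,2)·P(C=c)
 = 0·0.18 + 1·0.18 + 2·0.15 + 2·0.2 + 2·0.18 + 2·0.11
 = 0 + 0.18 + 0.3 + 0.4 + 0.36 + 0.22
 = 1.46

1.46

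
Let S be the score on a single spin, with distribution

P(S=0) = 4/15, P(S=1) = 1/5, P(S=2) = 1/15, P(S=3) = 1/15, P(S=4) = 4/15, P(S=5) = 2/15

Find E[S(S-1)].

E[S(S-1)] = Σ s(s-1)·P(S=s)
 = 0·4/15 + 0·1/5 + 2·1/15 + 6·1/15 + 12·4/15 + 20·2/15
 = 0 + 0 + 2/15 + 2/5 + 16/5 + 8/3
 = 32/5

6.4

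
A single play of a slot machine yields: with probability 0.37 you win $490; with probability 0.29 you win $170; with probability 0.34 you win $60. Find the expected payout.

251

E[payout] = 490·0.37 + 170·0.29 + 60·0.34
 = 181.3 + 49.3 + 20.4
 = 251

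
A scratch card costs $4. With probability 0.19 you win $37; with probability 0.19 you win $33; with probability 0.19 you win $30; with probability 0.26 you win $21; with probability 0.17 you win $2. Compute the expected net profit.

E[payout] = 37·0.19 + 33·0.19 + 30·0.19 + 21·0.26 + 2·0.17
 = 7.03 + 6.27 + 5.7 + 5.46 + 0.34
 = 24.8
Net = 24.8 - 4 = 20.8

20.8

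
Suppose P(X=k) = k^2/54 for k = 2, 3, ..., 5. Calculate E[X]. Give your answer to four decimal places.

E[X] = Σ x·P(X=x)
 = 2·2/27 + 3·1/6 + 4·8/27 + 5·25/54
 = 4/27 + 1/2 + 32/27 + 125/54
 = 112/27

4.1481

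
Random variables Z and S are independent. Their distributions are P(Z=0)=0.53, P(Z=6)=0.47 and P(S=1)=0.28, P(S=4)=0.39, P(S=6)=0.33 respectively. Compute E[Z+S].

6.64

E[Z+S] = Σ_z Σ_s (z+s) · P(Z=z)P(S=s)
 = 1·0.1484 + 4·0.2067 + 6·0.1749 + 7·0.1316 + 10·0.1833 + 12·0.1551
 = 0.1484 + 0.8268 + 1.0494 + 0.9212 + 1.833 + 1.8612
 = 6.64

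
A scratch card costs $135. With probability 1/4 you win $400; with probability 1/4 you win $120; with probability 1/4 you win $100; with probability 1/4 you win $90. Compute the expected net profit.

E[payout] = 400·1/4 + 120·1/4 + 100·1/4 + 90·1/4
 = 100 + 30 + 25 + 45/2
 = 355/2
Net = 355/2 - 135 = 85/2

42.5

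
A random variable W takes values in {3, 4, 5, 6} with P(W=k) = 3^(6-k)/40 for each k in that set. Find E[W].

3.45

E[W] = Σ w·P(W=w)
 = 3·27/40 + 4·9/40 + 5·3/40 + 6·1/40
 = 81/40 + 9/10 + 3/8 + 3/20
 = 69/20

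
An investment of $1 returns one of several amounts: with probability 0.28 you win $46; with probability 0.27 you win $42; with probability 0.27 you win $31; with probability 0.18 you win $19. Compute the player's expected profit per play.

35.01

E[payout] = 46·0.28 + 42·0.27 + 31·0.27 + 19·0.18
 = 12.88 + 11.34 + 8.37 + 3.42
 = 36.01
Net = 36.01 - 1 = 35.01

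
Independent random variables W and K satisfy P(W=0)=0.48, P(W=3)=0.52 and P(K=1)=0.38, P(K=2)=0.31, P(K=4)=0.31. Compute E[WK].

3.4944

E[WK] = Σ_w Σ_k wk · P(W=w)P(K=k)
 = 0·0.1824 + 0·0.1488 + 0·0.1488 + 3·0.1976 + 6·0.1612 + 12·0.1612
 = 0 + 0 + 0 + 0.5928 + 0.9672 + 1.9344
 = 3.4944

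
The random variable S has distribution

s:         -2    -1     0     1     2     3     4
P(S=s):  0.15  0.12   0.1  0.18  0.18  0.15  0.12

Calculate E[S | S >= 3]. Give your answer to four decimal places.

3.4444

P(S >= 3) = 0.15 + 0.12 = 0.27.
E[S | S >= 3] = [3·0.15 + 4·0.12] / 0.27
 = 0.93 / 0.27
 = 31/9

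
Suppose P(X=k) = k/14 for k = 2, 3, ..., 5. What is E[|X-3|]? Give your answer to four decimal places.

E[|X-3|] = Σ |x-3|·P(X=x)
 = 1·1/7 + 0·3/14 + 1·2/7 + 2·5/14
 = 1/7 + 0 + 2/7 + 5/7
 = 8/7

1.1429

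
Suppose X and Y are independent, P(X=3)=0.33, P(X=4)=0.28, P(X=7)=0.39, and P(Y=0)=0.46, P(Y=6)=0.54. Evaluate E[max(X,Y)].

5.677

E[max(X,Y)] = Σ_x Σ_y max(x,y) · P(X=x)P(Y=y)
 = 3·0.1518 + 6·0.1782 + 4·0.1288 + 6·0.1512 + 7·0.1794 + 7·0.2106
 = 0.4554 + 1.0692 + 0.5152 + 0.9072 + 1.2558 + 1.4742
 = 5.677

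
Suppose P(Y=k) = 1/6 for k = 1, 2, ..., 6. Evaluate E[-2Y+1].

-6

E[-2Y+1] = Σ (-2y+1)·P(Y=y)
 = (-1)·1/6 + (-3)·1/6 + (-5)·1/6 + (-7)·1/6 + (-9)·1/6 + (-11)·1/6
 = (-1/6) + (-1/2) + (-5/6) + (-7/6) + (-3/2) + (-11/6)
 = -6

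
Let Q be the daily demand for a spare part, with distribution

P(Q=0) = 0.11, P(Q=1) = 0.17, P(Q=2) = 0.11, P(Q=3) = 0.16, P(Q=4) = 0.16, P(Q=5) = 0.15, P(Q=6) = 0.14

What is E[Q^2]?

13.4

E[Q^2] = Σ q^2·P(Q=q)
 = 0·0.11 + 1·0.17 + 4·0.11 + 9·0.16 + 16·0.16 + 25·0.15 + 36·0.14
 = 0 + 0.17 + 0.44 + 1.44 + 2.56 + 3.75 + 5.04
 = 13.4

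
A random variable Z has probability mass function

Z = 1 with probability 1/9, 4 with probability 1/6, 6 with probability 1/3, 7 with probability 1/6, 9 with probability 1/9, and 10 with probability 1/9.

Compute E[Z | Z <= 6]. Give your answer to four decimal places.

P(Z <= 6) = 1/9 + 1/6 + 1/3 = 11/18.
E[Z | Z <= 6] = [1·1/9 + 4·1/6 + 6·1/3] / (11/18)
 = 25/9 / (11/18)
 = 50/11

4.5455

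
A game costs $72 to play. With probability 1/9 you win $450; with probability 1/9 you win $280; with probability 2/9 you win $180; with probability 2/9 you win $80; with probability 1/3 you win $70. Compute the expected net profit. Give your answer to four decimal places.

E[payout] = 450·1/9 + 280·1/9 + 180·2/9 + 80·2/9 + 70·1/3
 = 50 + 280/9 + 40 + 160/9 + 70/3
 = 1460/9
Net = 1460/9 - 72 = 812/9

90.2222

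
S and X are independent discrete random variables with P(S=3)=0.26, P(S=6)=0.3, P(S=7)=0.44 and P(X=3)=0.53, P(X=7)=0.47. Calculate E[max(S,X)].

6.2898

E[max(S,X)] = Σ_s Σ_x max(s,x) · P(S=s)P(X=x)
 = 3·0.1378 + 7·0.1222 + 6·0.159 + 7·0.141 + 7·0.2332 + 7·0.2068
 = 0.4134 + 0.8554 + 0.954 + 0.987 + 1.6324 + 1.4476
 = 6.2898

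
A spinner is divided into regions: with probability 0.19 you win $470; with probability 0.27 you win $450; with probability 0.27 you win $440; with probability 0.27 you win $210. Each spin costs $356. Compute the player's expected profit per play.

30.3

E[payout] = 470·0.19 + 450·0.27 + 440·0.27 + 210·0.27
 = 89.3 + 121.5 + 118.8 + 56.7
 = 386.3
Net = 386.3 - 356 = 30.3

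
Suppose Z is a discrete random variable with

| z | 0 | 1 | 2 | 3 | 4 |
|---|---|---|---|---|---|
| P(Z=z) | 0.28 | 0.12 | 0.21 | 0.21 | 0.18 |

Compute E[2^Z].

E[2^Z] = Σ 2^z·P(Z=z)
 = 1·0.28 + 2·0.12 + 4·0.21 + 8·0.21 + 16·0.18
 = 0.28 + 0.24 + 0.84 + 1.68 + 2.88
 = 5.92

5.92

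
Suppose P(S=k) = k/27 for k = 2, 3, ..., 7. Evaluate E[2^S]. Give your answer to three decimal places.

56.889

E[2^S] = Σ 2^s·P(S=s)
 = 4·2/27 + 8·1/9 + 16·4/27 + 32·5/27 + 64·2/9 + 128·7/27
 = 8/27 + 8/9 + 64/27 + 160/27 + 128/9 + 896/27
 = 512/9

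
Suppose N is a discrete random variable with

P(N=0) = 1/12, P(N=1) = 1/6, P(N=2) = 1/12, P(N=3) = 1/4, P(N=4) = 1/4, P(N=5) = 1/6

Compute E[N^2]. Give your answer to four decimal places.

E[N^2] = Σ n^2·P(N=n)
 = 0·1/12 + 1·1/6 + 4·1/12 + 9·1/4 + 16·1/4 + 25·1/6
 = 0 + 1/6 + 1/3 + 9/4 + 4 + 25/6
 = 131/12

10.9167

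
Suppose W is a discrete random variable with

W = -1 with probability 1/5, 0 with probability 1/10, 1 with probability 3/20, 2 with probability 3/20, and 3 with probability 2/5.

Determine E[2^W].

4.3

E[2^W] = Σ 2^w·P(W=w)
 = 1/2·1/5 + 1·1/10 + 2·3/20 + 4·3/20 + 8·2/5
 = 1/10 + 1/10 + 3/10 + 3/5 + 16/5
 = 43/10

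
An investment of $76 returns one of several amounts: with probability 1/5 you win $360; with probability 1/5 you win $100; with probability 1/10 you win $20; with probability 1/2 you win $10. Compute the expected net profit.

E[payout] = 360·1/5 + 100·1/5 + 20·1/10 + 10·1/2
 = 72 + 20 + 2 + 5
 = 99
Net = 99 - 76 = 23

23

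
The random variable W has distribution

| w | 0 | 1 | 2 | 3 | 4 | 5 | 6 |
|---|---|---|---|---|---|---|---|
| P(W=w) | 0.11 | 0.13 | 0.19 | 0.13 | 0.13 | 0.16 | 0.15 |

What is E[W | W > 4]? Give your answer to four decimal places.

P(W > 4) = 0.16 + 0.15 = 0.31.
E[W | W > 4] = [5·0.16 + 6·0.15] / 0.31
 = 1.7 / 0.31
 = 170/31

5.4839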